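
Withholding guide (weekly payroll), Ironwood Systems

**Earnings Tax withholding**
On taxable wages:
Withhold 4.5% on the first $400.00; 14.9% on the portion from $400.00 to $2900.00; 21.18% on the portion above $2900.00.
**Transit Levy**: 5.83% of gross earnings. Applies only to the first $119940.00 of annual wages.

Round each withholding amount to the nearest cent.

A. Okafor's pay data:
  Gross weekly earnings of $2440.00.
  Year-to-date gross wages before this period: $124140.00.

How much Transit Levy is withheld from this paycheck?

$0.00

Transit Levy: YTD $124140.00 ≥ cap $119940.00 → $0.00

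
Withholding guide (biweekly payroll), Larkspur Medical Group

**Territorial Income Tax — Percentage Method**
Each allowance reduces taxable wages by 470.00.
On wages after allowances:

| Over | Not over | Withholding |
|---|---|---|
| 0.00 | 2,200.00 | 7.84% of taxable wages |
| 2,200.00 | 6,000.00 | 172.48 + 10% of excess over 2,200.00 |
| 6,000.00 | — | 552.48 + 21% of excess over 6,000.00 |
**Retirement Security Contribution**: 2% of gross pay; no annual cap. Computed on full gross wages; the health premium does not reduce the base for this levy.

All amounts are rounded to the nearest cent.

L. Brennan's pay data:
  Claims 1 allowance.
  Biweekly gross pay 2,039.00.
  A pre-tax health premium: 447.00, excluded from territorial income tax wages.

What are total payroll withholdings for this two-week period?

Territorial Income Tax: taxable = 2,039.00 − 447.00 − 1×470.00 = 1,122.00
  7.84% × 1,122.00 = 87.96
Retirement Security Contribution: 2% × 2,039.00 = 40.78
Total: 87.96 + 40.78 = 128.74

128.74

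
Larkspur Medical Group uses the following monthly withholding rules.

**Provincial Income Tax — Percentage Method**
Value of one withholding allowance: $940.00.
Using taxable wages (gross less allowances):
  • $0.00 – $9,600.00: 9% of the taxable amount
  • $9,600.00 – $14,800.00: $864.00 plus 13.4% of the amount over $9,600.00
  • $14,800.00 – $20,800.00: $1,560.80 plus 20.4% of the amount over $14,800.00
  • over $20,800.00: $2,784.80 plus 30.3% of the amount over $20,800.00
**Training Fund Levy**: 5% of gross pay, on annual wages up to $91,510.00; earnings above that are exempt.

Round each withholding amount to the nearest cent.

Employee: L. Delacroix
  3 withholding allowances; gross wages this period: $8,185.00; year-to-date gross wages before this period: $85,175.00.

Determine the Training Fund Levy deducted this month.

$316.75

Training Fund Levy: cap $91,510.00 − YTD $85,175.00 = $6,335.00 subject; 5% × $6,335.00 = $316.75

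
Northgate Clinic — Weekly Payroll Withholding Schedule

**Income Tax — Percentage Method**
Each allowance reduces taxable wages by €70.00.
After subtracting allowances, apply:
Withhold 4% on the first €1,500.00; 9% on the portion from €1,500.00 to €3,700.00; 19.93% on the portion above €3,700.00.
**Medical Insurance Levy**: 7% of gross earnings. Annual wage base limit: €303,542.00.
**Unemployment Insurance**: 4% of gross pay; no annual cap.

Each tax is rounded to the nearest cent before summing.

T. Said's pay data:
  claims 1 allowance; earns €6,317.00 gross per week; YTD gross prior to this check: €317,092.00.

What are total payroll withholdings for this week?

Income Tax: taxable = €6,317.00 − 1×€70.00 = €6,247.00
  €258.00 + 19.93% × (€6,247.00 − €3,700.00) = €258.00 + 19.93% × €2,547.00 = €765.62
Medical Insurance Levy: YTD €317,092.00 ≥ cap €303,542.00 → €0.00
Unemployment Insurance: 4% × €6,317.00 = €252.68
Total: €765.62 + €0.00 + €252.68 = €1,018.30

€1,018.30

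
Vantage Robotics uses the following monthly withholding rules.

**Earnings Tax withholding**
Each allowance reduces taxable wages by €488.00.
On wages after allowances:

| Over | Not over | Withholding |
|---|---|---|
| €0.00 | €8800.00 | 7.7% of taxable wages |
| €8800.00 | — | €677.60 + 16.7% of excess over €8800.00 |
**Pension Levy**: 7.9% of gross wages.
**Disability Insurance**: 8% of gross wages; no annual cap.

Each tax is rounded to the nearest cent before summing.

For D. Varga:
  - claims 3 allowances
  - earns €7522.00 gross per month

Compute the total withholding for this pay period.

Earnings Tax: taxable = €7522.00 − 3×€488.00 = €6058.00
  7.7% × €6058.00 = €466.47
Pension Levy: 7.9% × €7522.00 = €594.24
Disability Insurance: 8% × €7522.00 = €601.76
Total: €466.47 + €594.24 + €601.76 = €1662.47

€1662.47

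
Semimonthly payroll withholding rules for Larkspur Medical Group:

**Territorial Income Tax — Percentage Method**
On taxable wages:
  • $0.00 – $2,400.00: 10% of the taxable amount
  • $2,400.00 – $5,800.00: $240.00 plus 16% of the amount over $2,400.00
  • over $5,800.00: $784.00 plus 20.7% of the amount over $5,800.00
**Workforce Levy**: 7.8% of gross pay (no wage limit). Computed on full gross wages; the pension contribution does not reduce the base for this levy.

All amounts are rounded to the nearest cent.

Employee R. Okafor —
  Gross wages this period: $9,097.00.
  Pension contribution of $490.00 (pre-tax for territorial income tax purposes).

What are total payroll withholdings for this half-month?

$2,074.62

Territorial Income Tax: taxable = $9,097.00 − $490.00 = $8,607.00
  $784.00 + 20.7% × ($8,607.00 − $5,800.00) = $784.00 + 20.7% × $2,807.00 = $1,365.05
Workforce Levy: 7.8% × $9,097.00 = $709.57
Total: $1,365.05 + $709.57 = $2,074.62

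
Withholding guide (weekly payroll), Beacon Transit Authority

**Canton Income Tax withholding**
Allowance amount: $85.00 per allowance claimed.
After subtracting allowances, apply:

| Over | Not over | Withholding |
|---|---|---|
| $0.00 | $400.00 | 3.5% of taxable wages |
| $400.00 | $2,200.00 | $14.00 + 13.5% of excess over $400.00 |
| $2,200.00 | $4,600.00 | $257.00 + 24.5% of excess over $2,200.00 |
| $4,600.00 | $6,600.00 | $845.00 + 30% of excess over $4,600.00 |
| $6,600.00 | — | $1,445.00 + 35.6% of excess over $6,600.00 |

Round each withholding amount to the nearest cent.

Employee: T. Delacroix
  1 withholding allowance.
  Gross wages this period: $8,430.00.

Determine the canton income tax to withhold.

Canton Income Tax: taxable = $8,430.00 − 1×$85.00 = $8,345.00
  $1,445.00 + 35.6% × ($8,345.00 − $6,600.00) = $1,445.00 + 35.6% × $1,745.00 = $2,066.22

$2,066.22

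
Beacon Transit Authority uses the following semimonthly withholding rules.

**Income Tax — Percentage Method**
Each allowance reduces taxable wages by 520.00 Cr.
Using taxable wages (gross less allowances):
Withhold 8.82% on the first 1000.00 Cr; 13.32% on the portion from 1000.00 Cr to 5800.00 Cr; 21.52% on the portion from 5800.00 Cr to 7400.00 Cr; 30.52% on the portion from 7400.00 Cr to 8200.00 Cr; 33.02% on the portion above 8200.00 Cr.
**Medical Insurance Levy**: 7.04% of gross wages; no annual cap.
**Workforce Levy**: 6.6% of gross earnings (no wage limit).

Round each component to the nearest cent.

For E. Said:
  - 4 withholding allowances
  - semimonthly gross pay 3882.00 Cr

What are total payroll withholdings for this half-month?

724.53 Cr

Income Tax: taxable = 3882.00 Cr − 4×520.00 Cr = 1802.00 Cr
  88.20 Cr + 13.32% × (1802.00 Cr − 1000.00 Cr) = 88.20 Cr + 13.32% × 802.00 Cr = 195.03 Cr
Medical Insurance Levy: 7.04% × 3882.00 Cr = 273.29 Cr
Workforce Levy: 6.6% × 3882.00 Cr = 256.21 Cr
Total: 195.03 Cr + 273.29 Cr + 256.21 Cr = 724.53 Cr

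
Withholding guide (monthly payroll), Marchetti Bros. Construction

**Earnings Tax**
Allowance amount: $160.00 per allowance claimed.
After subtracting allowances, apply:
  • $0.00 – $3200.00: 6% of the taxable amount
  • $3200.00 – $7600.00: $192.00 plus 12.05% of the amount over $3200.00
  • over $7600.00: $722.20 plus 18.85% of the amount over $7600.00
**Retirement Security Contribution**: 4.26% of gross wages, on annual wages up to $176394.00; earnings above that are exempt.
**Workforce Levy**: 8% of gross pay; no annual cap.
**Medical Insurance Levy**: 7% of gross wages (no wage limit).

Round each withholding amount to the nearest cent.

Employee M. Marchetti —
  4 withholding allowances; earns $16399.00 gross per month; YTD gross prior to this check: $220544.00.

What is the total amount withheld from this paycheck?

Earnings Tax: taxable = $16399.00 − 4×$160.00 = $15759.00
  $722.20 + 18.85% × ($15759.00 − $7600.00) = $722.20 + 18.85% × $8159.00 = $2260.17
Retirement Security Contribution: YTD $220544.00 ≥ cap $176394.00 → $0.00
Workforce Levy: 8% × $16399.00 = $1311.92
Medical Insurance Levy: 7% × $16399.00 = $1147.93
Total: $2260.17 + $0.00 + $1311.92 + $1147.93 = $4720.02

$4720.02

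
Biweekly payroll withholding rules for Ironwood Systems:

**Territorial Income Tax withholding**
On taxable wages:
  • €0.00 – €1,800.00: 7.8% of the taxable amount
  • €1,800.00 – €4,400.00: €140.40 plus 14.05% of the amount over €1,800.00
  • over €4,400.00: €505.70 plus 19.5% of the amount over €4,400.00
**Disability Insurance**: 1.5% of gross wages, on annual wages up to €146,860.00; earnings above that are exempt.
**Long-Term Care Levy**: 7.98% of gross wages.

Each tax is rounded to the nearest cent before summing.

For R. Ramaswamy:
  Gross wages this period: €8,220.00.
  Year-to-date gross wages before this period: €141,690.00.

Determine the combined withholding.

€1,984.11

Territorial Income Tax: taxable = €8,220.00
  €505.70 + 19.5% × (€8,220.00 − €4,400.00) = €505.70 + 19.5% × €3,820.00 = €1,250.60
Disability Insurance: cap €146,860.00 − YTD €141,690.00 = €5,170.00 subject; 1.5% × €5,170.00 = €77.55
Long-Term Care Levy: 7.98% × €8,220.00 = €655.96
Total: €1,250.60 + €77.55 + €655.96 = €1,984.11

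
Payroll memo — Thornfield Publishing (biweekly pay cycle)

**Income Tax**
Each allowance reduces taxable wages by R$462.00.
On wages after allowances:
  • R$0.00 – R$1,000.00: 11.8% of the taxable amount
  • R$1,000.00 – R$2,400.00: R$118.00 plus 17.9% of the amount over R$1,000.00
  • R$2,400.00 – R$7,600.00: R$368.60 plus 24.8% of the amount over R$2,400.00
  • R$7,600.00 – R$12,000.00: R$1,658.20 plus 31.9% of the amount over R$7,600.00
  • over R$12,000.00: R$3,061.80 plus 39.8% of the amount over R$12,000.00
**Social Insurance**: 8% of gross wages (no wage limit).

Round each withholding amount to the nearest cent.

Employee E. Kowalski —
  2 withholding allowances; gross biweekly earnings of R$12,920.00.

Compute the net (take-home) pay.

R$8,825.88

Income Tax: taxable = R$12,920.00 − 2×R$462.00 = R$11,996.00
  R$1,658.20 + 31.9% × (R$11,996.00 − R$7,600.00) = R$1,658.20 + 31.9% × R$4,396.00 = R$3,060.52
Social Insurance: 8% × R$12,920.00 = R$1,033.60
Total withheld: R$3,060.52 + R$1,033.60 = R$4,094.12
Net pay: R$12,920.00 − R$4,094.12 = R$8,825.88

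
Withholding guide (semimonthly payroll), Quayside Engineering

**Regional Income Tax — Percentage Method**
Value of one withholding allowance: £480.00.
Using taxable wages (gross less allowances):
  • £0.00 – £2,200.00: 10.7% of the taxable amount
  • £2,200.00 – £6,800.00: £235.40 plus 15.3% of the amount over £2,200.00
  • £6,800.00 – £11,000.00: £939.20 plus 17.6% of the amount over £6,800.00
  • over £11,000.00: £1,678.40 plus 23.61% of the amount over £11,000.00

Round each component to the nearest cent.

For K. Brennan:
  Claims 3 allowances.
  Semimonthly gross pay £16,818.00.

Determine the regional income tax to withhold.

£2,712.05

Regional Income Tax: taxable = £16,818.00 − 3×£480.00 = £15,378.00
  £1,678.40 + 23.61% × (£15,378.00 − £11,000.00) = £1,678.40 + 23.61% × £4,378.00 = £2,712.05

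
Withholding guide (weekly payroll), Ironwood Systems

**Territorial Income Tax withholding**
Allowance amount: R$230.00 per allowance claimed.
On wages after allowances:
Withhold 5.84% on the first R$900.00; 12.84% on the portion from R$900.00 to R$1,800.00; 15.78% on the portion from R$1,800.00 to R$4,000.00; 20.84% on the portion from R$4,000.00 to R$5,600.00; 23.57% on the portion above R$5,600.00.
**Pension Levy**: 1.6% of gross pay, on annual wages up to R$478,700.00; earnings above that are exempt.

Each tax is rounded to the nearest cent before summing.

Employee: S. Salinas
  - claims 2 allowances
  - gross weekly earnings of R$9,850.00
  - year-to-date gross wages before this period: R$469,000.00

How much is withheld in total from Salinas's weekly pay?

R$1,897.22

Territorial Income Tax: taxable = R$9,850.00 − 2×R$230.00 = R$9,390.00
  R$848.72 + 23.57% × (R$9,390.00 − R$5,600.00) = R$848.72 + 23.57% × R$3,790.00 = R$1,742.02
Pension Levy: cap R$478,700.00 − YTD R$469,000.00 = R$9,700.00 subject; 1.6% × R$9,700.00 = R$155.20
Total: R$1,742.02 + R$155.20 = R$1,897.22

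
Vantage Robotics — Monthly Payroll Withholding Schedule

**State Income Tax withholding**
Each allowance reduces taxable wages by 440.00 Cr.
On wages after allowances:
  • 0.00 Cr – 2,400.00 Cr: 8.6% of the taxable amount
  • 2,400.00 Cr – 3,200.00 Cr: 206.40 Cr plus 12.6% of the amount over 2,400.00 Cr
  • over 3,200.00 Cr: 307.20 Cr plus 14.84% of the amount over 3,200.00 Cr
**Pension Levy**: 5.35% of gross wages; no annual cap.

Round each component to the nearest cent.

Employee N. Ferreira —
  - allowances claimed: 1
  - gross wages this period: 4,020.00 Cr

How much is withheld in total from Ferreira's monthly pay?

State Income Tax: taxable = 4,020.00 Cr − 1×440.00 Cr = 3,580.00 Cr
  307.20 Cr + 14.84% × (3,580.00 Cr − 3,200.00 Cr) = 307.20 Cr + 14.84% × 380.00 Cr = 363.59 Cr
Pension Levy: 5.35% × 4,020.00 Cr = 215.07 Cr
Total: 363.59 Cr + 215.07 Cr = 578.66 Cr

578.66 Cr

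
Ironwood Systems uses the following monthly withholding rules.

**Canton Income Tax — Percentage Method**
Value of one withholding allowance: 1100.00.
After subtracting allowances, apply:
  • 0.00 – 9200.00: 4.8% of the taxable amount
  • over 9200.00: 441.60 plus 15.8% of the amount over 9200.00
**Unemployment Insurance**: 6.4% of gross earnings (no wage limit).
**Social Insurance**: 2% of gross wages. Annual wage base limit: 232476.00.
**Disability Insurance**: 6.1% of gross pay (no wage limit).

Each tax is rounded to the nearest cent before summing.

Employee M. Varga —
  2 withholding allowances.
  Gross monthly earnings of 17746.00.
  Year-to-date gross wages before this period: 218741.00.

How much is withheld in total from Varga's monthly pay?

Canton Income Tax: taxable = 17746.00 − 2×1100.00 = 15546.00
  441.60 + 15.8% × (15546.00 − 9200.00) = 441.60 + 15.8% × 6346.00 = 1444.27
Unemployment Insurance: 6.4% × 17746.00 = 1135.74
Social Insurance: cap 232476.00 − YTD 218741.00 = 13735.00 subject; 2% × 13735.00 = 274.70
Disability Insurance: 6.1% × 17746.00 = 1082.51
Total: 1444.27 + 1135.74 + 274.70 + 1082.51 = 3937.22

3937.22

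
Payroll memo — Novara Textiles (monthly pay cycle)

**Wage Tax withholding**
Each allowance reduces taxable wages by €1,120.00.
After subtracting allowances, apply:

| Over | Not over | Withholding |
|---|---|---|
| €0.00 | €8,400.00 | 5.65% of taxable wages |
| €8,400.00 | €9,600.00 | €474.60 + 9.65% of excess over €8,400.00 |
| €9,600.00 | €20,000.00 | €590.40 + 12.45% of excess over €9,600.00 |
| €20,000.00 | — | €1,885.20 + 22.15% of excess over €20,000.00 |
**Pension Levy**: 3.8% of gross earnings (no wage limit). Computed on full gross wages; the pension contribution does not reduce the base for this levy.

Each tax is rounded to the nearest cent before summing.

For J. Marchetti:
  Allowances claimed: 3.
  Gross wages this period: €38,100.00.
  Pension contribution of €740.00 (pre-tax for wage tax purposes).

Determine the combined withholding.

Wage Tax: taxable = €38,100.00 − €740.00 − 3×€1,120.00 = €34,000.00
  €1,885.20 + 22.15% × (€34,000.00 − €20,000.00) = €1,885.20 + 22.15% × €14,000.00 = €4,986.20
Pension Levy: 3.8% × €38,100.00 = €1,447.80
Total: €4,986.20 + €1,447.80 = €6,434.00

€6,434.00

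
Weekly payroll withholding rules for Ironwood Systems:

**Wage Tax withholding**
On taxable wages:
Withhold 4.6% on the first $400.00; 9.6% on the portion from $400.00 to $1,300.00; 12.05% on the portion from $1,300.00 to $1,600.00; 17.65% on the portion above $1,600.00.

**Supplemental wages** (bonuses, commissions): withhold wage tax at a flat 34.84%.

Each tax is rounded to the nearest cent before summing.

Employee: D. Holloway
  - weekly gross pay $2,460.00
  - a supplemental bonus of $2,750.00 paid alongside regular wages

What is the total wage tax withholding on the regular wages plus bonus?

$1,250.84

Wage Tax: taxable = $2,460.00
  $140.95 + 17.65% × ($2,460.00 − $1,600.00) = $140.95 + 17.65% × $860.00 = $292.74
Supplemental (34.84% flat on bonus): 34.84% × $2,750.00 = $958.10
Total wage tax: $292.74 + $958.10 = $1,250.84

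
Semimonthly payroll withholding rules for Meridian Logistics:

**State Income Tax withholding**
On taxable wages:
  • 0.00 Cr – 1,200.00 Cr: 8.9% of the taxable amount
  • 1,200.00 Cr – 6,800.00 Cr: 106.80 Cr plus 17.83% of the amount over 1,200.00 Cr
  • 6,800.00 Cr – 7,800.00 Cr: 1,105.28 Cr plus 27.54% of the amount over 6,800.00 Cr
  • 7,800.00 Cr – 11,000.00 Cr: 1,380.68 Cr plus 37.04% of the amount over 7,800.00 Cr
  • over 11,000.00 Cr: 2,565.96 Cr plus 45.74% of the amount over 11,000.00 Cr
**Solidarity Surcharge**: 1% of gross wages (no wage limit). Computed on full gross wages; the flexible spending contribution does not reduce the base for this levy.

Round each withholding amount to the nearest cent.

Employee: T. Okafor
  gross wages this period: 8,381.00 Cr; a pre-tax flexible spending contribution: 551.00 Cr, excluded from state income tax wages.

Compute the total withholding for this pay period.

1,475.60 Cr

State Income Tax: taxable = 8,381.00 Cr − 551.00 Cr = 7,830.00 Cr
  1,380.68 Cr + 37.04% × (7,830.00 Cr − 7,800.00 Cr) = 1,380.68 Cr + 37.04% × 30.00 Cr = 1,391.79 Cr
Solidarity Surcharge: 1% × 8,381.00 Cr = 83.81 Cr
Total: 1,391.79 Cr + 83.81 Cr = 1,475.60 Cr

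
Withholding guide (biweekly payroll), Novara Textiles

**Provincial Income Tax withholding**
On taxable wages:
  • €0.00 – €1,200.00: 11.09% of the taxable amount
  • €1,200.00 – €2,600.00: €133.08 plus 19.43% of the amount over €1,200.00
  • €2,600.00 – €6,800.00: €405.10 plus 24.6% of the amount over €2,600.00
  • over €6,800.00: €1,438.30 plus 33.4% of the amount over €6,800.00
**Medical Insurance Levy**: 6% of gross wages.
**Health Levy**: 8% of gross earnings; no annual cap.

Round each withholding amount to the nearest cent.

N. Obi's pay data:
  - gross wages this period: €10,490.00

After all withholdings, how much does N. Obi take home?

Provincial Income Tax: taxable = €10,490.00
  €1,438.30 + 33.4% × (€10,490.00 − €6,800.00) = €1,438.30 + 33.4% × €3,690.00 = €2,670.76
Medical Insurance Levy: 6% × €10,490.00 = €629.40
Health Levy: 8% × €10,490.00 = €839.20
Total withheld: €2,670.76 + €629.40 + €839.20 = €4,139.36
Net pay: €10,490.00 − €4,139.36 = €6,350.64

€6,350.64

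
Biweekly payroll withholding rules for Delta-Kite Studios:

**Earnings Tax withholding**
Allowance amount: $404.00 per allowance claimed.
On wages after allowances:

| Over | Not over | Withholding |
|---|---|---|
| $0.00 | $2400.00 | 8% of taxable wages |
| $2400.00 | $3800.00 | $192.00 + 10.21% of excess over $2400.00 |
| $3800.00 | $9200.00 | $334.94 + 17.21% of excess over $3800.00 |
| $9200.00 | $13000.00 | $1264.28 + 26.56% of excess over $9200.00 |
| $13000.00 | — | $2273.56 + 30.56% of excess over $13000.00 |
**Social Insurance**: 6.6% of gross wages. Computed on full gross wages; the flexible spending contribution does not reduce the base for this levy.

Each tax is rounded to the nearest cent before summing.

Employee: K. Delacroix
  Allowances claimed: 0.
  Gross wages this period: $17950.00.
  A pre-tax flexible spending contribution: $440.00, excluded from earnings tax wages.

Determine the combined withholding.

$4836.52

Earnings Tax: taxable = $17950.00 − $440.00 = $17510.00
  $2273.56 + 30.56% × ($17510.00 − $13000.00) = $2273.56 + 30.56% × $4510.00 = $3651.82
Social Insurance: 6.6% × $17950.00 = $1184.70
Total: $3651.82 + $1184.70 = $4836.52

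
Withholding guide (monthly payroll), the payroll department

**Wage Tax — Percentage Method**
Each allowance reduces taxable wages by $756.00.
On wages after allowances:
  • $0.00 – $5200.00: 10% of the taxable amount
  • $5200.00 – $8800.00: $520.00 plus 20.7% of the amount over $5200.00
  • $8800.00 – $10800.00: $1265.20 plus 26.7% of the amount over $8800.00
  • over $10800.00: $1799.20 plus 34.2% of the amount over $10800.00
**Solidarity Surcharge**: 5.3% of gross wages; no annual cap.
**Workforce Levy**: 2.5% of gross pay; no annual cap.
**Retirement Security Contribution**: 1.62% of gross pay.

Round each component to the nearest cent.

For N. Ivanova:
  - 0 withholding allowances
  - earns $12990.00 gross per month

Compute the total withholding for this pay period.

$3771.84

Wage Tax: taxable = $12990.00
  $1799.20 + 34.2% × ($12990.00 − $10800.00) = $1799.20 + 34.2% × $2190.00 = $2548.18
Solidarity Surcharge: 5.3% × $12990.00 = $688.47
Workforce Levy: 2.5% × $12990.00 = $324.75
Retirement Security Contribution: 1.62% × $12990.00 = $210.44
Total: $2548.18 + $688.47 + $324.75 + $210.44 = $3771.84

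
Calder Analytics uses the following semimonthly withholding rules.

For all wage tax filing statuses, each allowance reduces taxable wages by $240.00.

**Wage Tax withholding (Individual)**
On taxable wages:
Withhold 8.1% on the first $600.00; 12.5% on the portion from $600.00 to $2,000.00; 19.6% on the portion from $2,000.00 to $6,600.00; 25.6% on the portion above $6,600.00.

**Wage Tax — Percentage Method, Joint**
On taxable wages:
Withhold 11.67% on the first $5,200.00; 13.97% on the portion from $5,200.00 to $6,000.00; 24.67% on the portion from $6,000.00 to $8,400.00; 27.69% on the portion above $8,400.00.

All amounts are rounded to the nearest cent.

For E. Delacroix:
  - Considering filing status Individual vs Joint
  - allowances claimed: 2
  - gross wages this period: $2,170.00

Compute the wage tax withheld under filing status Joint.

$197.22

Wage Tax (Joint): taxable = $2,170.00 − 2×$240.00 = $1,690.00
  11.67% × $1,690.00 = $197.22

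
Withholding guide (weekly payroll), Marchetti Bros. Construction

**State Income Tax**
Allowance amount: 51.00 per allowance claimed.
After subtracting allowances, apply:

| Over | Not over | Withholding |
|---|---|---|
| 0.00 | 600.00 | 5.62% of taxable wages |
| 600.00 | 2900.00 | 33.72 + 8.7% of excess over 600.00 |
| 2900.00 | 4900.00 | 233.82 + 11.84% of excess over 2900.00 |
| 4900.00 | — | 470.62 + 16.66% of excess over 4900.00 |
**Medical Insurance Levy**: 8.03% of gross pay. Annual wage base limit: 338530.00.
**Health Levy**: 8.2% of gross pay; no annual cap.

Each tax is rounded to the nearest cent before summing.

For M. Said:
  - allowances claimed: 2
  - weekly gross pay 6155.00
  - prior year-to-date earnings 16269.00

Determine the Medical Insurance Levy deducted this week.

Medical Insurance Levy: 8.03% × 6155.00 = 494.25

494.25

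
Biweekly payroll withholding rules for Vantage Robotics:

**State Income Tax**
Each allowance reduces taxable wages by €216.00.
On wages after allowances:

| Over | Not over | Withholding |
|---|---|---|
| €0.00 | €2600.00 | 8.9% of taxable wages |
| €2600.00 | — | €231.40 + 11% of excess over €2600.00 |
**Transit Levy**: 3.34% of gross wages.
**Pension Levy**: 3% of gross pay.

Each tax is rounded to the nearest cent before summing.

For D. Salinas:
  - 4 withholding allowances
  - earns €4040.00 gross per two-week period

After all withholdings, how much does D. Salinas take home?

€3489.10

State Income Tax: taxable = €4040.00 − 4×€216.00 = €3176.00
  €231.40 + 11% × (€3176.00 − €2600.00) = €231.40 + 11% × €576.00 = €294.76
Transit Levy: 3.34% × €4040.00 = €134.94
Pension Levy: 3% × €4040.00 = €121.20
Total withheld: €294.76 + €134.94 + €121.20 = €550.90
Net pay: €4040.00 − €550.90 = €3489.10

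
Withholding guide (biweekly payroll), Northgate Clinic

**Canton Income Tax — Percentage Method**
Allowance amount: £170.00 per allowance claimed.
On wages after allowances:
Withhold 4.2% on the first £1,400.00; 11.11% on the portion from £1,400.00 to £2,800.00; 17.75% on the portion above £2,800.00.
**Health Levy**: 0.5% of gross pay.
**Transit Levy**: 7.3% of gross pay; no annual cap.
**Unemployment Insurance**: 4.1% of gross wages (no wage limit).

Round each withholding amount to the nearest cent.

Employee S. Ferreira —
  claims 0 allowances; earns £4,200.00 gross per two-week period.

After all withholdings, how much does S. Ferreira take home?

£3,237.36

Canton Income Tax: taxable = £4,200.00
  £214.34 + 17.75% × (£4,200.00 − £2,800.00) = £214.34 + 17.75% × £1,400.00 = £462.84
Health Levy: 0.5% × £4,200.00 = £21.00
Transit Levy: 7.3% × £4,200.00 = £306.60
Unemployment Insurance: 4.1% × £4,200.00 = £172.20
Total withheld: £462.84 + £21.00 + £306.60 + £172.20 = £962.64
Net pay: £4,200.00 − £962.64 = £3,237.36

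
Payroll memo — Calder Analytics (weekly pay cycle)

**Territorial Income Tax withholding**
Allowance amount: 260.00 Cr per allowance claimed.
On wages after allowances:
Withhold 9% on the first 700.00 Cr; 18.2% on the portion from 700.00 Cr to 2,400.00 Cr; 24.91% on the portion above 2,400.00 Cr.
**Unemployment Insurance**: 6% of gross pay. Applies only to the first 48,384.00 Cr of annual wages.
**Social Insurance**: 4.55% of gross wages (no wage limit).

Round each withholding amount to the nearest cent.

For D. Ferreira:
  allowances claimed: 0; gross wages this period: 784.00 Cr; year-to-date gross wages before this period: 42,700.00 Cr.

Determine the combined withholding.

161.00 Cr

Territorial Income Tax: taxable = 784.00 Cr
  63.00 Cr + 18.2% × (784.00 Cr − 700.00 Cr) = 63.00 Cr + 18.2% × 84.00 Cr = 78.29 Cr
Unemployment Insurance: 6% × 784.00 Cr = 47.04 Cr
Social Insurance: 4.55% × 784.00 Cr = 35.67 Cr
Total: 78.29 Cr + 47.04 Cr + 35.67 Cr = 161.00 Cr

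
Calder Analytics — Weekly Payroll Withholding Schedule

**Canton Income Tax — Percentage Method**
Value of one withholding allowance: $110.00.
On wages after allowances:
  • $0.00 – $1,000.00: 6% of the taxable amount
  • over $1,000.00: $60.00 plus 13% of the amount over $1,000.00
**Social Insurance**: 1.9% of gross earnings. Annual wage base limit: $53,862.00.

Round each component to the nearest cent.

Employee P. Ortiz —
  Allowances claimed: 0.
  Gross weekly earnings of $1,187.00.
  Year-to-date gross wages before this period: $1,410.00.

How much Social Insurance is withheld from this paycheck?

Social Insurance: 1.9% × $1,187.00 = $22.55

$22.55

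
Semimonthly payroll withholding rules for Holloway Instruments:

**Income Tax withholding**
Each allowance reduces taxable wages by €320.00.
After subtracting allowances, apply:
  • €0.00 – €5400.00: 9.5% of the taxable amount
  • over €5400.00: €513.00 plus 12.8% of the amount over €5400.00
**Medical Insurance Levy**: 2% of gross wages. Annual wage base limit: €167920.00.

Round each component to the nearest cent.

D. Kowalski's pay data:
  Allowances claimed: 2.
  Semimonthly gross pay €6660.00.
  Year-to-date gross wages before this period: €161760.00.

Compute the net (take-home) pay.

Income Tax: taxable = €6660.00 − 2×€320.00 = €6020.00
  €513.00 + 12.8% × (€6020.00 − €5400.00) = €513.00 + 12.8% × €620.00 = €592.36
Medical Insurance Levy: cap €167920.00 − YTD €161760.00 = €6160.00 subject; 2% × €6160.00 = €123.20
Total withheld: €592.36 + €123.20 = €715.56
Net pay: €6660.00 − €715.56 = €5944.44

€5944.44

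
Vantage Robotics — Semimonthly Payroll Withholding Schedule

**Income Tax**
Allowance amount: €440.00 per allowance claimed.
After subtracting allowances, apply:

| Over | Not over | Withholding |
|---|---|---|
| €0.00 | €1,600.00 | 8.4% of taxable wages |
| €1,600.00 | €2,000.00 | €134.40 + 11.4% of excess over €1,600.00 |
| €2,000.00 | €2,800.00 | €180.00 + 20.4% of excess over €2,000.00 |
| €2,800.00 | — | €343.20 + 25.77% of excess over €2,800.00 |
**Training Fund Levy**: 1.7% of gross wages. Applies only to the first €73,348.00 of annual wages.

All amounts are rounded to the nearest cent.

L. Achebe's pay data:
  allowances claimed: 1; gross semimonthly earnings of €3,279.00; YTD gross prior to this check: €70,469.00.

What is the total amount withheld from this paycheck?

Income Tax: taxable = €3,279.00 − 1×€440.00 = €2,839.00
  €343.20 + 25.77% × (€2,839.00 − €2,800.00) = €343.20 + 25.77% × €39.00 = €353.25
Training Fund Levy: cap €73,348.00 − YTD €70,469.00 = €2,879.00 subject; 1.7% × €2,879.00 = €48.94
Total: €353.25 + €48.94 = €402.19

€402.19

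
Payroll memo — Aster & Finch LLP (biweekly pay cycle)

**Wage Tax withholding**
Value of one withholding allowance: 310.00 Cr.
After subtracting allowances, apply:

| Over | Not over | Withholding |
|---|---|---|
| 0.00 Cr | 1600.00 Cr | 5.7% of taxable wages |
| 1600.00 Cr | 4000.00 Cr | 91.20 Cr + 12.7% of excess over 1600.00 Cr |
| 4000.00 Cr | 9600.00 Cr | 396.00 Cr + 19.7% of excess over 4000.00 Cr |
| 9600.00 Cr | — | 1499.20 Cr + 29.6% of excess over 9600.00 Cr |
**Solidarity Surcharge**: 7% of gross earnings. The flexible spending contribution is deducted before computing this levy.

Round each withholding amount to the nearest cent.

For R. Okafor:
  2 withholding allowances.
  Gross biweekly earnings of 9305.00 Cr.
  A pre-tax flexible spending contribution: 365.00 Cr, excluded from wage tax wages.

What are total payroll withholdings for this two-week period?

Wage Tax: taxable = 9305.00 Cr − 365.00 Cr − 2×310.00 Cr = 8320.00 Cr
  396.00 Cr + 19.7% × (8320.00 Cr − 4000.00 Cr) = 396.00 Cr + 19.7% × 4320.00 Cr = 1247.04 Cr
Solidarity Surcharge: 7% × 8940.00 Cr = 625.80 Cr
Total: 1247.04 Cr + 625.80 Cr = 1872.84 Cr

1872.84 Cr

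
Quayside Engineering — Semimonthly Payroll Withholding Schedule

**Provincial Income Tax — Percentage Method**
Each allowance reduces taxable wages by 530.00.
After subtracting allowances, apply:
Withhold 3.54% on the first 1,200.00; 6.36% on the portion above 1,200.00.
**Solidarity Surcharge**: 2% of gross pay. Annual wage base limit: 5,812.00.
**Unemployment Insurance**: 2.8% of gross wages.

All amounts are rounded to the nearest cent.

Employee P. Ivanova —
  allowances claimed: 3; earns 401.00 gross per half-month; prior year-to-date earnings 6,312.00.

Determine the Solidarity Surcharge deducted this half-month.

0.00

Solidarity Surcharge: YTD 6,312.00 ≥ cap 5,812.00 → 0.00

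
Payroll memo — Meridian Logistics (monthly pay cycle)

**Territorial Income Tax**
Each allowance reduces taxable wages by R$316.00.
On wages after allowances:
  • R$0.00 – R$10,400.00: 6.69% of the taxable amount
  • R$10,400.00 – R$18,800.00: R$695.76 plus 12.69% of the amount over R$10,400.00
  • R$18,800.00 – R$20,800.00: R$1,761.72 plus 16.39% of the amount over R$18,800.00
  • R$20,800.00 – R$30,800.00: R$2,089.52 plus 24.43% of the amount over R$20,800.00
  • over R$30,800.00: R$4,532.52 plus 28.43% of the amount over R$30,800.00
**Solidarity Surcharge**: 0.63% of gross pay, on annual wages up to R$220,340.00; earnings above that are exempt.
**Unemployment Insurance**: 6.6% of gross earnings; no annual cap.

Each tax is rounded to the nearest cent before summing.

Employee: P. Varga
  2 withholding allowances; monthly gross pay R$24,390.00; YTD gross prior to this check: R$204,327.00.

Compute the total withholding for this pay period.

Territorial Income Tax: taxable = R$24,390.00 − 2×R$316.00 = R$23,758.00
  R$2,089.52 + 24.43% × (R$23,758.00 − R$20,800.00) = R$2,089.52 + 24.43% × R$2,958.00 = R$2,812.16
Solidarity Surcharge: cap R$220,340.00 − YTD R$204,327.00 = R$16,013.00 subject; 0.63% × R$16,013.00 = R$100.88
Unemployment Insurance: 6.6% × R$24,390.00 = R$1,609.74
Total: R$2,812.16 + R$100.88 + R$1,609.74 = R$4,522.78

R$4,522.78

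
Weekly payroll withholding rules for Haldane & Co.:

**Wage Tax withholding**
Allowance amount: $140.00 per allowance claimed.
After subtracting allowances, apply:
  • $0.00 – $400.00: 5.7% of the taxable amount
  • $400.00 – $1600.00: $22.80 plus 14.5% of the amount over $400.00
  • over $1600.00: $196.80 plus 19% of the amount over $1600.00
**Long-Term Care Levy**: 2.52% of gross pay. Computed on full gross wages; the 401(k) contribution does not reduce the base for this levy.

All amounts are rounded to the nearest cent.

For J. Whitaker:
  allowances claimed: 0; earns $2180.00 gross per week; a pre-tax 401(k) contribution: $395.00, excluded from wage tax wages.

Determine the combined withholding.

$286.89

Wage Tax: taxable = $2180.00 − $395.00 = $1785.00
  $196.80 + 19% × ($1785.00 − $1600.00) = $196.80 + 19% × $185.00 = $231.95
Long-Term Care Levy: 2.52% × $2180.00 = $54.94
Total: $231.95 + $54.94 = $286.89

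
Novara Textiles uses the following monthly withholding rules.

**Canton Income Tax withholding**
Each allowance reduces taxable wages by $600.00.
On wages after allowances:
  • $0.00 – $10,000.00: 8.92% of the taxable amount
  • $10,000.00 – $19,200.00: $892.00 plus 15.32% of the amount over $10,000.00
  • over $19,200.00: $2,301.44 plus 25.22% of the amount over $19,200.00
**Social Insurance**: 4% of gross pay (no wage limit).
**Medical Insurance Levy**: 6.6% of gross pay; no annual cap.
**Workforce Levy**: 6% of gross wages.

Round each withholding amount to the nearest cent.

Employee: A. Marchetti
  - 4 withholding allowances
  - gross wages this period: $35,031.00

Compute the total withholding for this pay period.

$11,503.89

Canton Income Tax: taxable = $35,031.00 − 4×$600.00 = $32,631.00
  $2,301.44 + 25.22% × ($32,631.00 − $19,200.00) = $2,301.44 + 25.22% × $13,431.00 = $5,688.74
Social Insurance: 4% × $35,031.00 = $1,401.24
Medical Insurance Levy: 6.6% × $35,031.00 = $2,312.05
Workforce Levy: 6% × $35,031.00 = $2,101.86
Total: $5,688.74 + $1,401.24 + $2,312.05 + $2,101.86 = $11,503.89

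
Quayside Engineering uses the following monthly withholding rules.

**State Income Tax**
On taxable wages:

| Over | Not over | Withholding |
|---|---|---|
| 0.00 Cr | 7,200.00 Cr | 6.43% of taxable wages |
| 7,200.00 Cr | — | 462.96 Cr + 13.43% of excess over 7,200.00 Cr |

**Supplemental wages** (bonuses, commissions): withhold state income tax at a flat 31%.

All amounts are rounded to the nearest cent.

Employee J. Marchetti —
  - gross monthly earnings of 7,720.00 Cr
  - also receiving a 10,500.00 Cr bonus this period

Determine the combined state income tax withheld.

3,787.80 Cr

State Income Tax: taxable = 7,720.00 Cr
  462.96 Cr + 13.43% × (7,720.00 Cr − 7,200.00 Cr) = 462.96 Cr + 13.43% × 520.00 Cr = 532.80 Cr
Supplemental (31% flat on bonus): 31% × 10,500.00 Cr = 3,255.00 Cr
Total state income tax: 532.80 Cr + 3,255.00 Cr = 3,787.80 Cr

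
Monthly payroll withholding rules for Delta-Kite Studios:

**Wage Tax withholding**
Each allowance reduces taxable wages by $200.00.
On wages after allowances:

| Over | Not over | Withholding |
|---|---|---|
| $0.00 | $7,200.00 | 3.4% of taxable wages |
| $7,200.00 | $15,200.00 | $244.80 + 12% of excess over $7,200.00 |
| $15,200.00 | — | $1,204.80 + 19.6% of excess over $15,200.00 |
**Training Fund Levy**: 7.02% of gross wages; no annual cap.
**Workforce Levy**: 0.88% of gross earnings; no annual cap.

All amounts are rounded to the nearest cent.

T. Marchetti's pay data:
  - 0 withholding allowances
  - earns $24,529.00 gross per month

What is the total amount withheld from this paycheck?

Wage Tax: taxable = $24,529.00
  $1,204.80 + 19.6% × ($24,529.00 − $15,200.00) = $1,204.80 + 19.6% × $9,329.00 = $3,033.28
Training Fund Levy: 7.02% × $24,529.00 = $1,721.94
Workforce Levy: 0.88% × $24,529.00 = $215.86
Total: $3,033.28 + $1,721.94 + $215.86 = $4,971.08

$4,971.08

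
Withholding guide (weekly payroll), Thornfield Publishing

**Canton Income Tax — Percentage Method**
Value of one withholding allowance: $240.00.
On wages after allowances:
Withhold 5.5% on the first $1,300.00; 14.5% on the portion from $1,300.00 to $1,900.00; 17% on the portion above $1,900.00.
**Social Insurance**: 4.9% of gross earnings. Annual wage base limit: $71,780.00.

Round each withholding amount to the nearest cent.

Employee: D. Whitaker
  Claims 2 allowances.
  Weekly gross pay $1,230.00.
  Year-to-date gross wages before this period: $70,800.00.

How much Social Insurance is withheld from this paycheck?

Social Insurance: cap $71,780.00 − YTD $70,800.00 = $980.00 subject; 4.9% × $980.00 = $48.02

$48.02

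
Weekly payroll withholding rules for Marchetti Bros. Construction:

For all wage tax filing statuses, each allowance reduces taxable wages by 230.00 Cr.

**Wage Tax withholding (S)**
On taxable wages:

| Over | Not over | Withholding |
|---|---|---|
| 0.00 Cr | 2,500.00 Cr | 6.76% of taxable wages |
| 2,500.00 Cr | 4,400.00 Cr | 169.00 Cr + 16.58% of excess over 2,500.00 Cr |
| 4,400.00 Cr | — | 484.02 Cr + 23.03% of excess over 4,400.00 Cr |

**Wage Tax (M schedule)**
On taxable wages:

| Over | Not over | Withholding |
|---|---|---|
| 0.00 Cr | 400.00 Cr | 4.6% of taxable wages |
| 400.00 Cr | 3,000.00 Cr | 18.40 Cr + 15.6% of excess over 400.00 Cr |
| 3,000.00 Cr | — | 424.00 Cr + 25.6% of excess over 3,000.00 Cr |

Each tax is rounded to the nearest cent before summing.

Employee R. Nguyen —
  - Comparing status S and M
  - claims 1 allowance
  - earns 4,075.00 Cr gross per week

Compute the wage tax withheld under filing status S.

392.00 Cr

Wage Tax (S): taxable = 4,075.00 Cr − 1×230.00 Cr = 3,845.00 Cr
  169.00 Cr + 16.58% × (3,845.00 Cr − 2,500.00 Cr) = 169.00 Cr + 16.58% × 1,345.00 Cr = 392.00 Cr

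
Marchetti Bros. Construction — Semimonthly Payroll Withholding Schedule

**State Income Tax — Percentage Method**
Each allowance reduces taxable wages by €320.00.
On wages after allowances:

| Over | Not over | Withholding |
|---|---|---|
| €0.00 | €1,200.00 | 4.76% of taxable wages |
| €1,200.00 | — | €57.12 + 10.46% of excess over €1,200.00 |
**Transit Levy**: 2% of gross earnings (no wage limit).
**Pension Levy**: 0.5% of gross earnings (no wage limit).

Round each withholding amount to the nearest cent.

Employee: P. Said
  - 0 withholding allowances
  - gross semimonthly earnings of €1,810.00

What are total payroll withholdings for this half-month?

€166.18

State Income Tax: taxable = €1,810.00
  €57.12 + 10.46% × (€1,810.00 − €1,200.00) = €57.12 + 10.46% × €610.00 = €120.93
Transit Levy: 2% × €1,810.00 = €36.20
Pension Levy: 0.5% × €1,810.00 = €9.05
Total: €120.93 + €36.20 + €9.05 = €166.18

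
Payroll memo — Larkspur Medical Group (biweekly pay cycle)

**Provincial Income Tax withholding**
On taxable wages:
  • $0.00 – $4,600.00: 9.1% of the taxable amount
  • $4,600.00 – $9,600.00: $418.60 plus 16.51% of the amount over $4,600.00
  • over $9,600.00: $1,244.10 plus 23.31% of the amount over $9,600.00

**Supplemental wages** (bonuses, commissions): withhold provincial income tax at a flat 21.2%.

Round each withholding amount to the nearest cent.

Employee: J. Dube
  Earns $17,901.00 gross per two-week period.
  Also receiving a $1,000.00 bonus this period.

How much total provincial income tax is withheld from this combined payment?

$3,391.06

Provincial Income Tax: taxable = $17,901.00
  $1,244.10 + 23.31% × ($17,901.00 − $9,600.00) = $1,244.10 + 23.31% × $8,301.00 = $3,179.06
Supplemental (21.2% flat on bonus): 21.2% × $1,000.00 = $212.00
Total provincial income tax: $3,179.06 + $212.00 = $3,391.06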